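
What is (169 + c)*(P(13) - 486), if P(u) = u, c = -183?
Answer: 6622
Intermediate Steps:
(169 + c)*(P(13) - 486) = (169 - 183)*(13 - 486) = -14*(-473) = 6622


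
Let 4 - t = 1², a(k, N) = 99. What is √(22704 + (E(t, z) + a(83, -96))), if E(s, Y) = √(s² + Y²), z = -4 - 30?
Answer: √(22803 + √1165) ≈ 151.12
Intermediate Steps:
z = -34
t = 3 (t = 4 - 1*1² = 4 - 1*1 = 4 - 1 = 3)
E(s, Y) = √(Y² + s²)
√(22704 + (E(t, z) + a(83, -96))) = √(22704 + (√((-34)² + 3²) + 99)) = √(22704 + (√(1156 + 9) + 99)) = √(22704 + (√1165 + 99)) = √(22704 + (99 + √1165)) = √(22803 + √1165)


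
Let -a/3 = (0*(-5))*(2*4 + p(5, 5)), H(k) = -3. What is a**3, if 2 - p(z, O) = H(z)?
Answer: 0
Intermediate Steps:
p(z, O) = 5 (p(z, O) = 2 - 1*(-3) = 2 + 3 = 5)
a = 0 (a = -3*0*(-5)*(2*4 + 5) = -0*(8 + 5) = -0*13 = -3*0 = 0)
a**3 = 0**3 = 0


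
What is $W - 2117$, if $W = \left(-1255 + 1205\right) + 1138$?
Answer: $-1029$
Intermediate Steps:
$W = 1088$ ($W = -50 + 1138 = 1088$)
$W - 2117 = 1088 - 2117 = -1029$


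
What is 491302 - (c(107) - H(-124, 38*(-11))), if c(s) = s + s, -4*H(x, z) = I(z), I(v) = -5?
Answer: 1964357/4 ≈ 4.9109e+5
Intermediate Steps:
H(x, z) = 5/4 (H(x, z) = -¼*(-5) = 5/4)
c(s) = 2*s
491302 - (c(107) - H(-124, 38*(-11))) = 491302 - (2*107 - 1*5/4) = 491302 - (214 - 5/4) = 491302 - 1*851/4 = 491302 - 851/4 = 1964357/4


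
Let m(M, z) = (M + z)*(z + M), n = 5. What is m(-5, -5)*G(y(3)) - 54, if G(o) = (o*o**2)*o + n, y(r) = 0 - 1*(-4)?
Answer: 26046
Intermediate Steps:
y(r) = 4 (y(r) = 0 + 4 = 4)
m(M, z) = (M + z)**2 (m(M, z) = (M + z)*(M + z) = (M + z)**2)
G(o) = 5 + o**4 (G(o) = (o*o**2)*o + 5 = o**3*o + 5 = o**4 + 5 = 5 + o**4)
m(-5, -5)*G(y(3)) - 54 = (-5 - 5)**2*(5 + 4**4) - 54 = (-10)**2*(5 + 256) - 54 = 100*261 - 54 = 26100 - 54 = 26046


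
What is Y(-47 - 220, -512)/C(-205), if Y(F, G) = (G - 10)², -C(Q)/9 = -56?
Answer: 7569/14 ≈ 540.64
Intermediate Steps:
C(Q) = 504 (C(Q) = -9*(-56) = 504)
Y(F, G) = (-10 + G)²
Y(-47 - 220, -512)/C(-205) = (-10 - 512)²/504 = (-522)²*(1/504) = 272484*(1/504) = 7569/14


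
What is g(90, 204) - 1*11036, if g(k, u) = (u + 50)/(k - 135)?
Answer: -496874/45 ≈ -11042.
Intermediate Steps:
g(k, u) = (50 + u)/(-135 + k)
g(90, 204) - 1*11036 = (50 + 204)/(-135 + 90) - 1*11036 = 254/(-45) - 11036 = -1/45*254 - 11036 = -254/45 - 11036 = -496874/45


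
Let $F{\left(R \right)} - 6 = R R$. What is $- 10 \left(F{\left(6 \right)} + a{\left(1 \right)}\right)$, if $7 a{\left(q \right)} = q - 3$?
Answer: $- \frac{2920}{7} \approx -417.14$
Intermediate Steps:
$a{\left(q \right)} = - \frac{3}{7} + \frac{q}{7}$ ($a{\left(q \right)} = \frac{q - 3}{7} = \frac{-3 + q}{7} = - \frac{3}{7} + \frac{q}{7}$)
$F{\left(R \right)} = 6 + R^{2}$ ($F{\left(R \right)} = 6 + R R = 6 + R^{2}$)
$- 10 \left(F{\left(6 \right)} + a{\left(1 \right)}\right) = - 10 \left(\left(6 + 6^{2}\right) + \left(- \frac{3}{7} + \frac{1}{7} \cdot 1\right)\right) = - 10 \left(\left(6 + 36\right) + \left(- \frac{3}{7} + \frac{1}{7}\right)\right) = - 10 \left(42 - \frac{2}{7}\right) = \left(-10\right) \frac{292}{7} = - \frac{2920}{7}$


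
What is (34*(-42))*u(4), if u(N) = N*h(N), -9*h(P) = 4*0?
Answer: 0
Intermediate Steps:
h(P) = 0 (h(P) = -4*0/9 = -⅑*0 = 0)
u(N) = 0 (u(N) = N*0 = 0)
(34*(-42))*u(4) = (34*(-42))*0 = -1428*0 = 0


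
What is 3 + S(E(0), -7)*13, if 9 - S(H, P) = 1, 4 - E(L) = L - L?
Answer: 107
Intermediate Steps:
E(L) = 4 (E(L) = 4 - (L - L) = 4 - 1*0 = 4 + 0 = 4)
S(H, P) = 8 (S(H, P) = 9 - 1*1 = 9 - 1 = 8)
3 + S(E(0), -7)*13 = 3 + 8*13 = 3 + 104 = 107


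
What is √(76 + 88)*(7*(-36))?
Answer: -504*√41 ≈ -3227.2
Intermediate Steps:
√(76 + 88)*(7*(-36)) = √164*(-252) = (2*√41)*(-252) = -504*√41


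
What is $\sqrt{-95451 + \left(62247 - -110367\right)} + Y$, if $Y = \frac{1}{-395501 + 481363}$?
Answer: $\frac{1}{85862} + 17 \sqrt{267} \approx 277.78$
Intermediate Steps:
$Y = \frac{1}{85862} \approx 1.1647 \cdot 10^{-5}$
$\sqrt{-95451 + \left(62247 - -110367\right)} + Y = \sqrt{-95451 + \left(62247 - -110367\right)} + \frac{1}{85862} = \sqrt{-95451 + \left(62247 + 110367\right)} + \frac{1}{85862} = \sqrt{-95451 + 172614} + \frac{1}{85862} = \sqrt{77163} + \frac{1}{85862} = 17 \sqrt{267} + \frac{1}{85862} = \frac{1}{85862} + 17 \sqrt{267}$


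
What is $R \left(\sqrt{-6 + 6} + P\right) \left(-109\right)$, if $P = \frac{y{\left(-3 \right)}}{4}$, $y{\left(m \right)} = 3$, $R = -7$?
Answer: $\frac{2289}{4} \approx 572.25$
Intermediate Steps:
$P = \frac{3}{4} \approx 0.75$
$R \left(\sqrt{-6 + 6} + P\right) \left(-109\right) = - 7 \left(\sqrt{-6 + 6} + \frac{3}{4}\right) \left(-109\right) = - 7 \left(\sqrt{0} + \frac{3}{4}\right) \left(-109\right) = - 7 \left(0 + \frac{3}{4}\right) \left(-109\right) = \left(-7\right) \frac{3}{4} \left(-109\right) = \left(- \frac{21}{4}\right) \left(-109\right) = \frac{2289}{4}$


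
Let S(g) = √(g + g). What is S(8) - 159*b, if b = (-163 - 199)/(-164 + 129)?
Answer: -57418/35 ≈ -1640.5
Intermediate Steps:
S(g) = √2*√g (S(g) = √(2*g) = √2*√g)
b = 362/35 (b = -362/(-35) = -362*(-1/35) = 362/35 ≈ 10.343)
S(8) - 159*b = √2*√8 - 159*362/35 = √2*(2*√2) - 57558/35 = 4 - 57558/35 = -57418/35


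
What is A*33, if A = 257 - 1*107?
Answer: 4950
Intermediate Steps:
A = 150 (A = 257 - 107 = 150)
A*33 = 150*33 = 4950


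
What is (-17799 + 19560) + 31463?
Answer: 33224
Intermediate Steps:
(-17799 + 19560) + 31463 = 1761 + 31463 = 33224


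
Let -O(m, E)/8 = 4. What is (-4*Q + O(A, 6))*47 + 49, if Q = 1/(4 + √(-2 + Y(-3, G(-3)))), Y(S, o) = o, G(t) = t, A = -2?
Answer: -31307/21 + 188*I*√5/21 ≈ -1490.8 + 20.018*I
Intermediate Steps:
O(m, E) = -32 (O(m, E) = -8*4 = -32)
Q = 1/(4 + I*√5) (Q = 1/(4 + √(-2 - 3)) = 1/(4 + √(-5)) = 1/(4 + I*√5) ≈ 0.19048 - 0.10648*I)
(-4*Q + O(A, 6))*47 + 49 = (-4*(4/21 - I*√5/21) - 32)*47 + 49 = ((-16/21 + 4*I*√5/21) - 32)*47 + 49 = (-688/21 + 4*I*√5/21)*47 + 49 = (-32336/21 + 188*I*√5/21) + 49 = -31307/21 + 188*I*√5/21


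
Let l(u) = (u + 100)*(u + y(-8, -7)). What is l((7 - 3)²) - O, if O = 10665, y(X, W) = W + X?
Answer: -10549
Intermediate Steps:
l(u) = (-15 + u)*(100 + u) (l(u) = (u + 100)*(u + (-7 - 8)) = (100 + u)*(u - 15) = (100 + u)*(-15 + u) = (-15 + u)*(100 + u))
l((7 - 3)²) - O = (-1500 + ((7 - 3)²)² + 85*(7 - 3)²) - 1*10665 = (-1500 + (4²)² + 85*4²) - 10665 = (-1500 + 16² + 85*16) - 10665 = (-1500 + 256 + 1360) - 10665 = 116 - 10665 = -10549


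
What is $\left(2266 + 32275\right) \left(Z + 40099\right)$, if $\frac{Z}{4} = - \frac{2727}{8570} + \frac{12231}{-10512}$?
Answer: $\frac{1732758069397277}{1251220} \approx 1.3849 \cdot 10^{9}$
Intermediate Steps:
$Z = - \frac{7415883}{1251220}$ ($Z = 4 \left(- \frac{2727}{8570} + \frac{12231}{-10512}\right) = 4 \left(\left(-2727\right) \frac{1}{8570} + 12231 \left(- \frac{1}{10512}\right)\right) = 4 \left(- \frac{2727}{8570} - \frac{1359}{1168}\right) = 4 \left(- \frac{7415883}{5004880}\right) = - \frac{7415883}{1251220} \approx -5.9269$)
$\left(2266 + 32275\right) \left(Z + 40099\right) = \left(2266 + 32275\right) \left(- \frac{7415883}{1251220} + 40099\right) = 34541 \cdot \frac{50165254897}{1251220} = \frac{1732758069397277}{1251220}$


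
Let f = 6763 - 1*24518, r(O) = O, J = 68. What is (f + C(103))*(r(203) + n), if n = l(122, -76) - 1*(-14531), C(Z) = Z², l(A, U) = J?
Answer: -105775092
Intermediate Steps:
l(A, U) = 68
f = -17755 (f = 6763 - 24518 = -17755)
n = 14599 (n = 68 - 1*(-14531) = 68 + 14531 = 14599)
(f + C(103))*(r(203) + n) = (-17755 + 103²)*(203 + 14599) = (-17755 + 10609)*14802 = -7146*14802 = -105775092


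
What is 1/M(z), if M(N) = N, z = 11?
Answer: 1/11 ≈ 0.090909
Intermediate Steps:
1/M(z) = 1/11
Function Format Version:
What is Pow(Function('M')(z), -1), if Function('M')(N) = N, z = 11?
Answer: Rational(1, 11) ≈ 0.090909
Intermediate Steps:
Pow(Function('M')(z), -1) = Pow(11, -1) = Rational(1, 11)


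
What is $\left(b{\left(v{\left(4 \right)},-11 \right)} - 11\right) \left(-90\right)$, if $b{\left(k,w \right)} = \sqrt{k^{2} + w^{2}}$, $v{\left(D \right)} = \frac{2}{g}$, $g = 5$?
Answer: $990 - 18 \sqrt{3029} \approx -0.65433$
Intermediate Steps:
$v{\left(D \right)} = \frac{2}{5}$
$\left(b{\left(v{\left(4 \right)},-11 \right)} - 11\right) \left(-90\right) = \left(\sqrt{\left(\frac{2}{5}\right)^{2} + \left(-11\right)^{2}} - 11\right) \left(-90\right) = \left(\sqrt{\frac{4}{25} + 121} - 11\right) \left(-90\right) = \left(\sqrt{\frac{3029}{25}} - 11\right) \left(-90\right) = \left(\frac{\sqrt{3029}}{5} - 11\right) \left(-90\right) = \left(-11 + \frac{\sqrt{3029}}{5}\right) \left(-90\right) = 990 - 18 \sqrt{3029}$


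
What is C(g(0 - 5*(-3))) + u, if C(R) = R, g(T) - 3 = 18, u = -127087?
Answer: -127066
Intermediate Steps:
g(T) = 21 (g(T) = 3 + 18 = 21)
C(g(0 - 5*(-3))) + u = 21 - 127087 = -127066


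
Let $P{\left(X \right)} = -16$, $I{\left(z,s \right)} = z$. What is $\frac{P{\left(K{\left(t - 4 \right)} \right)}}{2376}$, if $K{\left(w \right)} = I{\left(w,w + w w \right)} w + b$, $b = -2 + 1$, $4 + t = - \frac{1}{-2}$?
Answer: $- \frac{2}{297} \approx -0.006734$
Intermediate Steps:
$t = - \frac{7}{2}$ ($t = -4 - \frac{1}{-2} = -4 - - \frac{1}{2} = -4 + \frac{1}{2} = - \frac{7}{2} \approx -3.5$)
$b = -1$
$K{\left(w \right)} = -1 + w^{2}$ ($K{\left(w \right)} = w w - 1 = w^{2} - 1 = -1 + w^{2}$)
$\frac{P{\left(K{\left(t - 4 \right)} \right)}}{2376} = - \frac{16}{2376} = \left(-16\right) \frac{1}{2376} = - \frac{2}{297}$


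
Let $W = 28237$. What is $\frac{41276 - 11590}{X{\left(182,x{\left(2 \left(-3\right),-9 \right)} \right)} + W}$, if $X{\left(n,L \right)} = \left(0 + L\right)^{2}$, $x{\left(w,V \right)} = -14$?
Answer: $\frac{29686}{28433} \approx 1.0441$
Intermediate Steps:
$X{\left(n,L \right)} = L^{2}$
$\frac{41276 - 11590}{X{\left(182,x{\left(2 \left(-3\right),-9 \right)} \right)} + W} = \frac{41276 - 11590}{\left(-14\right)^{2} + 28237} = \frac{29686}{196 + 28237} = \frac{29686}{28433}$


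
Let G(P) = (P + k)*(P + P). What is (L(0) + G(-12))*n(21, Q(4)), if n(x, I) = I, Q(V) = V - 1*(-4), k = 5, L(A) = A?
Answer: 1344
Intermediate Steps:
Q(V) = 4 + V (Q(V) = V + 4 = 4 + V)
G(P) = 2*P*(5 + P) (G(P) = (P + 5)*(P + P) = (5 + P)*(2*P) = 2*P*(5 + P))
(L(0) + G(-12))*n(21, Q(4)) = (0 + 2*(-12)*(5 - 12))*(4 + 4) = (0 + 2*(-12)*(-7))*8 = (0 + 168)*8 = 168*8 = 1344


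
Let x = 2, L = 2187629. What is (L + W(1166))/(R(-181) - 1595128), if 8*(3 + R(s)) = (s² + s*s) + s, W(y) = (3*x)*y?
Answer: -17557000/12695707 ≈ -1.3829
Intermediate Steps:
W(y) = 6*y (W(y) = (3*2)*y = 6*y)
R(s) = -3 + s²/4 + s/8 (R(s) = -3 + ((s² + s*s) + s)/8 = -3 + ((s² + s²) + s)/8 = -3 + (2*s² + s)/8 = -3 + (s + 2*s²)/8 = -3 + (s²/4 + s/8) = -3 + s²/4 + s/8)
(L + W(1166))/(R(-181) - 1595128) = (2187629 + 6*1166)/((-3 + (¼)*(-181)² + (⅛)*(-181)) - 1595128) = (2187629 + 6996)/((-3 + (¼)*32761 - 181/8) - 1595128) = 2194625/((-3 + 32761/4 - 181/8) - 1595128) = 2194625/(65317/8 - 1595128) = 2194625/(-12695707/8) = 2194625*(-8/12695707) = -17557000/12695707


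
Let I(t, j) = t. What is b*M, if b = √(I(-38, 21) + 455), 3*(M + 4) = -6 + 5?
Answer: -13*√417/3 ≈ -88.489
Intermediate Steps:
M = -13/3 (M = -4 + (-6 + 5)/3 = -4 + (⅓)*(-1) = -4 - ⅓ = -13/3 ≈ -4.3333)
b = √417 (b = √(-38 + 455) = √417 ≈ 20.421)
b*M = √417*(-13/3) = -13*√417/3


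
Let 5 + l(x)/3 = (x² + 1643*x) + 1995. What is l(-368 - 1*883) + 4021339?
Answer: 2556133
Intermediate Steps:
l(x) = 5970 + 3*x² + 4929*x (l(x) = -15 + 3*((x² + 1643*x) + 1995) = -15 + 3*(1995 + x² + 1643*x) = -15 + (5985 + 3*x² + 4929*x) = 5970 + 3*x² + 4929*x)
l(-368 - 1*883) + 4021339 = (5970 + 3*(-368 - 1*883)² + 4929*(-368 - 1*883)) + 4021339 = (5970 + 3*(-368 - 883)² + 4929*(-368 - 883)) + 4021339 = (5970 + 3*(-1251)² + 4929*(-1251)) + 4021339 = (5970 + 3*1565001 - 6166179) + 4021339 = (5970 + 4695003 - 6166179) + 4021339 = -1465206 + 4021339 = 2556133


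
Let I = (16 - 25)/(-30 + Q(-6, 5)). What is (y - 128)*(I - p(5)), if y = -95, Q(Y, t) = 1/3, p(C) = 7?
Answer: 132908/89 ≈ 1493.3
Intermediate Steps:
Q(Y, t) = 1/3
I = 27/89 (I = (16 - 25)/(-30 + 1/3) = -9/(-89/3) = -9*(-3/89) = 27/89 ≈ 0.30337)
(y - 128)*(I - p(5)) = (-95 - 128)*(27/89 - 1*7) = -223*(27/89 - 7) = -223*(-596/89) = 132908/89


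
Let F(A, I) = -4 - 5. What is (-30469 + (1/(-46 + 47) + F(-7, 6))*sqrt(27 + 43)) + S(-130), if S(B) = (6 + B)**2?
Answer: -15093 - 8*sqrt(70) ≈ -15160.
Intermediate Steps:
F(A, I) = -9
(-30469 + (1/(-46 + 47) + F(-7, 6))*sqrt(27 + 43)) + S(-130) = (-30469 + (1/(-46 + 47) - 9)*sqrt(27 + 43)) + (6 - 130)**2 = (-30469 + (1/1 - 9)*sqrt(70)) + (-124)**2 = (-30469 + (1 - 9)*sqrt(70)) + 15376 = (-30469 - 8*sqrt(70)) + 15376 = -15093 - 8*sqrt(70)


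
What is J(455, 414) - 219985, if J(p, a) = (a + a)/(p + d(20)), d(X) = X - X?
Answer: -100092347/455 ≈ -2.1998e+5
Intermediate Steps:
d(X) = 0
J(p, a) = 2*a/p (J(p, a) = (a + a)/(p + 0) = (2*a)/p = 2*a/p)
J(455, 414) - 219985 = 2*414/455 - 219985 = 2*414*(1/455) - 219985 = 828/455 - 219985 = -100092347/455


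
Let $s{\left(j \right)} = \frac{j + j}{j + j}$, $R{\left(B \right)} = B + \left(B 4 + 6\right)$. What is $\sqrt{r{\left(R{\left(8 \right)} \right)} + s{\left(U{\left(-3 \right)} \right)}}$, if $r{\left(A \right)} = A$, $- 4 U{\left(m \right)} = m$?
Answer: $\sqrt{47} \approx 6.8557$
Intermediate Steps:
$R{\left(B \right)} = 6 + 5 B$ ($R{\left(B \right)} = B + \left(4 B + 6\right) = B + \left(6 + 4 B\right) = 6 + 5 B$)
$U{\left(m \right)} = - \frac{m}{4}$
$s{\left(j \right)} = 1$ ($s{\left(j \right)} = \frac{2 j}{2 j} = 2 j \frac{1}{2 j} = 1$)
$\sqrt{r{\left(R{\left(8 \right)} \right)} + s{\left(U{\left(-3 \right)} \right)}} = \sqrt{\left(6 + 5 \cdot 8\right) + 1} = \sqrt{\left(6 + 40\right) + 1} = \sqrt{46 + 1} = \sqrt{47}$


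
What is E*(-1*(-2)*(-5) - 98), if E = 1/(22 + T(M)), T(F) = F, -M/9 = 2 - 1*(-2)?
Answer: 54/7 ≈ 7.7143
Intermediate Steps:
M = -36 (M = -9*(2 - 1*(-2)) = -9*(2 + 2) = -9*4 = -36)
E = -1/14 (E = 1/(22 - 36) = 1/(-14) = -1/14 ≈ -0.071429)
E*(-1*(-2)*(-5) - 98) = -(-1*(-2)*(-5) - 98)/14 = -(2*(-5) - 98)/14 = -(-10 - 98)/14 = -1/14*(-108) = 54/7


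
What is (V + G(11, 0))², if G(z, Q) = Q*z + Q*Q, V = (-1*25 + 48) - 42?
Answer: 361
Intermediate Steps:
V = -19 (V = (-25 + 48) - 42 = 23 - 42 = -19)
G(z, Q) = Q² + Q*z (G(z, Q) = Q*z + Q² = Q² + Q*z)
(V + G(11, 0))² = (-19 + 0*(0 + 11))² = (-19 + 0*11)² = (-19 + 0)² = (-19)² = 361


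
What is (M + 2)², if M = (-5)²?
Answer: 729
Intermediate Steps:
M = 25
(M + 2)² = (25 + 2)² = 27² = 729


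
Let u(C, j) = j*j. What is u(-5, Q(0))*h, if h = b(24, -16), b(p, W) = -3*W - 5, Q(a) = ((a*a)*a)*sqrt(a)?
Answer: 0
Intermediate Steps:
Q(a) = a**(7/2) (Q(a) = (a**2*a)*sqrt(a) = a**3*sqrt(a) = a**(7/2))
b(p, W) = -5 - 3*W
u(C, j) = j**2
h = 43 (h = -5 - 3*(-16) = -5 + 48 = 43)
u(-5, Q(0))*h = (0**(7/2))**2*43 = 0**2*43 = 0*43 = 0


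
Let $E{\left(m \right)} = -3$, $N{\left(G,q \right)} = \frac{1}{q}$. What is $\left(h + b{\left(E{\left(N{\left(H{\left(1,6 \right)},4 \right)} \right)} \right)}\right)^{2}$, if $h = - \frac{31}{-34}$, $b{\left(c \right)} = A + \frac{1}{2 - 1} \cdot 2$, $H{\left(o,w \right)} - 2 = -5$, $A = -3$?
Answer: $\frac{9}{1156} \approx 0.0077855$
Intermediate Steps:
$H{\left(o,w \right)} = -3$ ($H{\left(o,w \right)} = 2 - 5 = -3$)
$b{\left(c \right)} = -1$ ($b{\left(c \right)} = -3 + \frac{1}{2 - 1} \cdot 2 = -3 + 1^{-1} \cdot 2 = -3 + 1 \cdot 2 = -3 + 2 = -1$)
$h = \frac{31}{34}$ ($h = \left(-31\right) \left(- \frac{1}{34}\right) = \frac{31}{34} \approx 0.91177$)
$\left(h + b{\left(E{\left(N{\left(H{\left(1,6 \right)},4 \right)} \right)} \right)}\right)^{2} = \left(\frac{31}{34} - 1\right)^{2} = \left(- \frac{3}{34}\right)^{2} = \frac{9}{1156}$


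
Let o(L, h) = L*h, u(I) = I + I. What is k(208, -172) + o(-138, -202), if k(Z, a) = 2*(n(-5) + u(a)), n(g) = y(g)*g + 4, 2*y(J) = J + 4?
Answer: 27201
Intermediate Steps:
y(J) = 2 + J/2 (y(J) = (J + 4)/2 = (4 + J)/2 = 2 + J/2)
n(g) = 4 + g*(2 + g/2) (n(g) = (2 + g/2)*g + 4 = g*(2 + g/2) + 4 = 4 + g*(2 + g/2))
u(I) = 2*I
k(Z, a) = 13 + 4*a (k(Z, a) = 2*((4 + (½)*(-5)*(4 - 5)) + 2*a) = 2*((4 + (½)*(-5)*(-1)) + 2*a) = 2*((4 + 5/2) + 2*a) = 2*(13/2 + 2*a) = 13 + 4*a)
k(208, -172) + o(-138, -202) = (13 + 4*(-172)) - 138*(-202) = (13 - 688) + 27876 = -675 + 27876 = 27201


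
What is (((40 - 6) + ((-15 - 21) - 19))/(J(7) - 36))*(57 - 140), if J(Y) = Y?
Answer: -1743/29 ≈ -60.103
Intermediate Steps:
(((40 - 6) + ((-15 - 21) - 19))/(J(7) - 36))*(57 - 140) = (((40 - 6) + ((-15 - 21) - 19))/(7 - 36))*(57 - 140) = ((34 + (-36 - 19))/(-29))*(-83) = ((34 - 55)*(-1/29))*(-83) = -21*(-1/29)*(-83) = (21/29)*(-83) = -1743/29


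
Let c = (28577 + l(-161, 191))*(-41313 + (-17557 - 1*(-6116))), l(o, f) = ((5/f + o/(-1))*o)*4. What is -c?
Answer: -756949051378/191 ≈ -3.9631e+9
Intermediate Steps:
l(o, f) = 4*o*(-o + 5/f) (l(o, f) = ((5/f + o*(-1))*o)*4 = ((5/f - o)*o)*4 = ((-o + 5/f)*o)*4 = (o*(-o + 5/f))*4 = 4*o*(-o + 5/f))
c = 756949051378/191 (c = (28577 + 4*(-161)*(5 - 1*191*(-161))/191)*(-41313 + (-17557 - 1*(-6116))) = (28577 + 4*(-161)*(1/191)*(5 + 30751))*(-41313 + (-17557 + 6116)) = (28577 + 4*(-161)*(1/191)*30756)*(-41313 - 11441) = (28577 - 19806864/191)*(-52754) = -14348657/191*(-52754) = 756949051378/191 ≈ 3.9631e+9)
-c = -1*756949051378/191 = -756949051378/191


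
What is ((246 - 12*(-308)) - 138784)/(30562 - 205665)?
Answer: 134842/175103 ≈ 0.77007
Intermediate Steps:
((246 - 12*(-308)) - 138784)/(30562 - 205665) = ((246 + 3696) - 138784)/(-175103) = (3942 - 138784)*(-1/175103) = -134842*(-1/175103) = 134842/175103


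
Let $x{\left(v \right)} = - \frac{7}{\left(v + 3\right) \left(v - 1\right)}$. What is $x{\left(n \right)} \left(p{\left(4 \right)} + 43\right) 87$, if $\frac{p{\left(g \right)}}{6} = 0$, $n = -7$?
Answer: $- \frac{26187}{32} \approx -818.34$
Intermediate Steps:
$p{\left(g \right)} = 0$ ($p{\left(g \right)} = 6 \cdot 0 = 0$)
$x{\left(v \right)} = - \frac{7}{\left(-1 + v\right) \left(3 + v\right)}$ ($x{\left(v \right)} = - \frac{7}{\left(3 + v\right) \left(-1 + v\right)} = - \frac{7}{\left(-1 + v\right) \left(3 + v\right)}$)
$x{\left(n \right)} \left(p{\left(4 \right)} + 43\right) 87 = - \frac{7}{-3 + \left(-7\right)^{2} + 2 \left(-7\right)} \left(0 + 43\right) 87 = - \frac{7}{-3 + 49 - 14} \cdot 43 \cdot 87 = - \frac{7}{32} \cdot 43 \cdot 87 = \left(-7\right) \frac{1}{32} \cdot 43 \cdot 87 = \left(- \frac{7}{32}\right) 43 \cdot 87 = \left(- \frac{301}{32}\right) 87 = - \frac{26187}{32}$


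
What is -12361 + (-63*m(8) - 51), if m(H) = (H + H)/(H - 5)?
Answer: -12748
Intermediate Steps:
m(H) = 2*H/(-5 + H) (m(H) = (2*H)/(-5 + H) = 2*H/(-5 + H))
-12361 + (-63*m(8) - 51) = -12361 + (-126*8/(-5 + 8) - 51) = -12361 + (-126*8/3 - 51) = -12361 + (-63*16/3 - 51) = -12361 + (-336 - 51) = -12361 - 387 = -12748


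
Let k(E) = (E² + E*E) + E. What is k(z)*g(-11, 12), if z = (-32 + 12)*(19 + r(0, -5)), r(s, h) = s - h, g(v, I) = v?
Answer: -5063520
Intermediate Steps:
z = -480 (z = (-32 + 12)*(19 + (0 - 1*(-5))) = -20*(19 + (0 + 5)) = -20*(19 + 5) = -20*24 = -480)
k(E) = E + 2*E² (k(E) = (E² + E²) + E = 2*E² + E = E + 2*E²)
k(z)*g(-11, 12) = -480*(1 + 2*(-480))*(-11) = -480*(1 - 960)*(-11) = -480*(-959)*(-11) = 460320*(-11) = -5063520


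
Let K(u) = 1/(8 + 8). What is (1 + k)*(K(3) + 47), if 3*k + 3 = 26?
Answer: 3263/8 ≈ 407.88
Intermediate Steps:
k = 23/3 (k = -1 + (⅓)*26 = -1 + 26/3 = 23/3 ≈ 7.6667)
K(u) = 1/16
(1 + k)*(K(3) + 47) = (1 + 23/3)*(1/16 + 47) = (26/3)*(753/16) = 3263/8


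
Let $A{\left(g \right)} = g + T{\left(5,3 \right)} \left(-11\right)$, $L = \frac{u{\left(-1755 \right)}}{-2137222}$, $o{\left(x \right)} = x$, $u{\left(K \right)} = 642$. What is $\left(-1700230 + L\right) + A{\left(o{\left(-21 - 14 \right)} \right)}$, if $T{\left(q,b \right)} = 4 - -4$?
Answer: $- \frac{1817015920004}{1068611} \approx -1.7004 \cdot 10^{6}$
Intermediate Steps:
$T{\left(q,b \right)} = 8$ ($T{\left(q,b \right)} = 4 + 4 = 8$)
$L = - \frac{321}{1068611}$ ($L = \frac{642}{-2137222} = 642 \left(- \frac{1}{2137222}\right) = - \frac{321}{1068611} \approx -0.00030039$)
$A{\left(g \right)} = -88 + g$ ($A{\left(g \right)} = g + 8 \left(-11\right) = g - 88 = -88 + g$)
$\left(-1700230 + L\right) + A{\left(o{\left(-21 - 14 \right)} \right)} = \left(-1700230 - \frac{321}{1068611}\right) - 123 = - \frac{1816884480851}{1068611} - 123 = - \frac{1817015920004}{1068611}$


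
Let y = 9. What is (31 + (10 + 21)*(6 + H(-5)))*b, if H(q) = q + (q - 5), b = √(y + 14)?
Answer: -248*√23 ≈ -1189.4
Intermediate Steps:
b = √23 (b = √(9 + 14) = √23 ≈ 4.7958)
H(q) = -5 + 2*q (H(q) = q + (-5 + q) = -5 + 2*q)
(31 + (10 + 21)*(6 + H(-5)))*b = (31 + (10 + 21)*(6 + (-5 + 2*(-5))))*√23 = (31 + 31*(6 + (-5 - 10)))*√23 = (31 + 31*(6 - 15))*√23 = (31 + 31*(-9))*√23 = (31 - 279)*√23 = -248*√23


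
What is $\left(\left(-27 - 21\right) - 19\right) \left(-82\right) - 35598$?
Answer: $-30104$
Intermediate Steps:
$\left(\left(-27 - 21\right) - 19\right) \left(-82\right) - 35598 = \left(-48 - 19\right) \left(-82\right) - 35598 = \left(-67\right) \left(-82\right) - 35598 = 5494 - 35598 = -30104$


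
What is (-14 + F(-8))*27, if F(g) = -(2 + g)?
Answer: -216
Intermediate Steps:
F(g) = -2 - g
(-14 + F(-8))*27 = (-14 + (-2 - 1*(-8)))*27 = (-14 + (-2 + 8))*27 = (-14 + 6)*27 = -8*27 = -216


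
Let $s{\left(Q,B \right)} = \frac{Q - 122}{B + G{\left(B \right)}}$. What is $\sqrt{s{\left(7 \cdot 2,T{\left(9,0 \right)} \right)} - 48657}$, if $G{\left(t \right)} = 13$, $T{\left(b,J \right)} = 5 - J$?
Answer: $3 i \sqrt{5407} \approx 220.6 i$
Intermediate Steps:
$s{\left(Q,B \right)} = \frac{-122 + Q}{13 + B}$ ($s{\left(Q,B \right)} = \frac{Q - 122}{B + 13} = \frac{-122 + Q}{13 + B}$)
$\sqrt{s{\left(7 \cdot 2,T{\left(9,0 \right)} \right)} - 48657} = \sqrt{\frac{-122 + 7 \cdot 2}{13 + \left(5 - 0\right)} - 48657} = \sqrt{\frac{-122 + 14}{13 + \left(5 + 0\right)} - 48657} = \sqrt{\frac{1}{13 + 5} \left(-108\right) - 48657} = \sqrt{\frac{1}{18} \left(-108\right) - 48657} = \sqrt{-6 - 48657} = \sqrt{-48663} = 3 i \sqrt{5407}$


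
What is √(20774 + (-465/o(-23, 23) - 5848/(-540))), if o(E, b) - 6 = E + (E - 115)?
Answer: √42095355/45 ≈ 144.18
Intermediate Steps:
o(E, b) = -109 + 2*E (o(E, b) = 6 + (E + (E - 115)) = 6 + (E + (-115 + E)) = 6 + (-115 + 2*E) = -109 + 2*E)
√(20774 + (-465/o(-23, 23) - 5848/(-540))) = √(20774 + (-465/(-109 + 2*(-23)) - 5848/(-540))) = √(20774 + (-465/(-109 - 46) - 5848*(-1/540))) = √(20774 + (-465/(-155) + 1462/135)) = √(20774 + (-465*(-1/155) + 1462/135)) = √(20774 + (3 + 1462/135)) = √(20774 + 1867/135) = √(2806357/135) = √42095355/45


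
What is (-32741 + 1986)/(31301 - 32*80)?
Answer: -30755/28741 ≈ -1.0701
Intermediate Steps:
(-32741 + 1986)/(31301 - 32*80) = -30755/(31301 - 2560) = -30755/28741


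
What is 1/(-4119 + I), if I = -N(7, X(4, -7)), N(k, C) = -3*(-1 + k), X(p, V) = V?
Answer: -1/4101 ≈ -0.00024384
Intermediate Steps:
N(k, C) = 3 - 3*k
I = 18 (I = -(3 - 3*7) = -(3 - 21) = -1*(-18) = 18)
1/(-4119 + I) = 1/(-4119 + 18) = 1/(-4101) = -1/4101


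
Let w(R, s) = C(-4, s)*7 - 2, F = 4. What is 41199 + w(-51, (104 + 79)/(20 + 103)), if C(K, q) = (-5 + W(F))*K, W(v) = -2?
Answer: 41393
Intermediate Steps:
C(K, q) = -7*K (C(K, q) = (-5 - 2)*K = -7*K)
w(R, s) = 194 (w(R, s) = -7*(-4)*7 - 2 = 28*7 - 2 = 196 - 2 = 194)
41199 + w(-51, (104 + 79)/(20 + 103)) = 41199 + 194 = 41393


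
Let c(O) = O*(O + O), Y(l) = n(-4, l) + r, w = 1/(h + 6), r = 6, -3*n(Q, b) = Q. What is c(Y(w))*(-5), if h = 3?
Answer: -4840/9 ≈ -537.78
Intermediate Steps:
n(Q, b) = -Q/3
w = ⅑ (w = 1/(3 + 6) = 1/9 = ⅑ ≈ 0.11111)
Y(l) = 22/3 (Y(l) = -⅓*(-4) + 6 = 4/3 + 6 = 22/3)
c(O) = 2*O² (c(O) = O*(2*O) = 2*O²)
c(Y(w))*(-5) = (2*(22/3)²)*(-5) = (2*(484/9))*(-5) = (968/9)*(-5) = -4840/9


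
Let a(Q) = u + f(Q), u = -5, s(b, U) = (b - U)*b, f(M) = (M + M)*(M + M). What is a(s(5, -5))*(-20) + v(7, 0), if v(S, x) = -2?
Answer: -199902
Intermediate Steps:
f(M) = 4*M**2 (f(M) = (2*M)*(2*M) = 4*M**2)
s(b, U) = b*(b - U)
a(Q) = -5 + 4*Q**2
a(s(5, -5))*(-20) + v(7, 0) = (-5 + 4*(5*(5 - 1*(-5)))**2)*(-20) - 2 = (-5 + 4*(5*(5 + 5))**2)*(-20) - 2 = (-5 + 4*(5*10)**2)*(-20) - 2 = (-5 + 4*50**2)*(-20) - 2 = (-5 + 4*2500)*(-20) - 2 = (-5 + 10000)*(-20) - 2 = 9995*(-20) - 2 = -199900 - 2 = -199902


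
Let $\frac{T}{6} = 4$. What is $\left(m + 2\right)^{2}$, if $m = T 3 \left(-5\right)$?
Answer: $128164$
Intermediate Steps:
$T = 24$ ($T = 6 \cdot 4 = 24$)
$m = -360$ ($m = 24 \cdot 3 \left(-5\right) = 72 \left(-5\right) = -360$)
$\left(m + 2\right)^{2} = \left(-360 + 2\right)^{2} = \left(-358\right)^{2} = 128164$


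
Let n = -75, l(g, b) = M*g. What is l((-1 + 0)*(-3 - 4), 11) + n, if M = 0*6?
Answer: -75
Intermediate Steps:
M = 0
l(g, b) = 0 (l(g, b) = 0*g = 0)
l((-1 + 0)*(-3 - 4), 11) + n = 0 - 75 = -75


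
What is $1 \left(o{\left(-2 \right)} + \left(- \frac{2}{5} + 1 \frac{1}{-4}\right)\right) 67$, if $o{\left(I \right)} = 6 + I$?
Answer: $\frac{4489}{20} \approx 224.45$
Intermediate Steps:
$1 \left(o{\left(-2 \right)} + \left(- \frac{2}{5} + 1 \frac{1}{-4}\right)\right) 67 = 1 \left(\left(6 - 2\right) + \left(- \frac{2}{5} + 1 \frac{1}{-4}\right)\right) 67 = 1 \left(4 + \left(\left(-2\right) \frac{1}{5} + 1 \left(- \frac{1}{4}\right)\right)\right) 67 = 1 \left(4 - \frac{13}{20}\right) 67 = 1 \cdot \frac{67}{20} \cdot 67 = \frac{67}{20} \cdot 67 = \frac{4489}{20}$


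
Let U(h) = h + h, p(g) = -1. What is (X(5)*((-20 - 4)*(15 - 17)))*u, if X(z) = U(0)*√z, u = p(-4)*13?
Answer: 0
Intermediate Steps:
U(h) = 2*h
u = -13 (u = -1*13 = -13)
X(z) = 0 (X(z) = (2*0)*√z = 0*√z = 0)
(X(5)*((-20 - 4)*(15 - 17)))*u = (0*((-20 - 4)*(15 - 17)))*(-13) = (0*(-24*(-2)))*(-13) = (0*48)*(-13) = 0*(-13) = 0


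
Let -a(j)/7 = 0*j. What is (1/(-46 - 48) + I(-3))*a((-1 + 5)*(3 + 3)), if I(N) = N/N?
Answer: 0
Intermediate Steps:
a(j) = 0 (a(j) = -0*j = -7*0 = 0)
I(N) = 1
(1/(-46 - 48) + I(-3))*a((-1 + 5)*(3 + 3)) = (1/(-46 - 48) + 1)*0 = (1/(-94) + 1)*0 = (-1/94 + 1)*0 = (93/94)*0 = 0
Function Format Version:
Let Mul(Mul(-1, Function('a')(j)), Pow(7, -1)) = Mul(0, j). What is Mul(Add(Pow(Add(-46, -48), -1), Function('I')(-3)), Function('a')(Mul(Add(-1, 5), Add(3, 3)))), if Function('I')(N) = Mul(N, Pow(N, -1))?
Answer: 0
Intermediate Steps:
Function('a')(j) = 0 (Function('a')(j) = Mul(-7, Mul(0, j)) = Mul(-7, 0) = 0)
Function('I')(N) = 1
Mul(Add(Pow(Add(-46, -48), -1), Function('I')(-3)), Function('a')(Mul(Add(-1, 5), Add(3, 3)))) = Mul(Add(Pow(Add(-46, -48), -1), 1), 0) = Mul(Add(Pow(-94, -1), 1), 0) = Mul(Add(Rational(-1, 94), 1), 0) = Mul(Rational(93, 94), 0) = 0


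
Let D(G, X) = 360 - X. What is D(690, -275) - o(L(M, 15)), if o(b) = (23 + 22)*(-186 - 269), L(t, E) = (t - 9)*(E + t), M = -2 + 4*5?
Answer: 21110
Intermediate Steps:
M = 18 (M = -2 + 20 = 18)
L(t, E) = (-9 + t)*(E + t)
o(b) = -20475 (o(b) = 45*(-455) = -20475)
D(690, -275) - o(L(M, 15)) = (360 - 1*(-275)) - 1*(-20475) = (360 + 275) + 20475 = 635 + 20475 = 21110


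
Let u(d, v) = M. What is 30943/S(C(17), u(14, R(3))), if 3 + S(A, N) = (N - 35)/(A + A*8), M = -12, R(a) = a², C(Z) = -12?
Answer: -3341844/277 ≈ -12064.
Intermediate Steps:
u(d, v) = -12
S(A, N) = -3 + (-35 + N)/(9*A) (S(A, N) = -3 + (N - 35)/(A + A*8) = -3 + (-35 + N)/(A + 8*A) = -3 + (-35 + N)/((9*A)) = -3 + (-35 + N)*(1/(9*A)) = -3 + (-35 + N)/(9*A))
30943/S(C(17), u(14, R(3))) = 30943/(((⅑)*(-35 - 12 - 27*(-12))/(-12))) = 30943/(((⅑)*(-1/12)*(-35 - 12 + 324))) = 30943/(((⅑)*(-1/12)*277)) = 30943/(-277/108) = 30943*(-108/277) = -3341844/277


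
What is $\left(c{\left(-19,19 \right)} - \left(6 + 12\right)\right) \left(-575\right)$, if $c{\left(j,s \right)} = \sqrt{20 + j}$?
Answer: $9775$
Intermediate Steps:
$\left(c{\left(-19,19 \right)} - \left(6 + 12\right)\right) \left(-575\right) = \left(\sqrt{20 - 19} - \left(6 + 12\right)\right) \left(-575\right) = \left(\sqrt{1} - 18\right) \left(-575\right) = \left(1 - 18\right) \left(-575\right) = \left(-17\right) \left(-575\right) = 9775$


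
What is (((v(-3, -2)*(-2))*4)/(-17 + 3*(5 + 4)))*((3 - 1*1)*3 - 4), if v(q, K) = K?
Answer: 16/5 ≈ 3.2000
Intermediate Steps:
(((v(-3, -2)*(-2))*4)/(-17 + 3*(5 + 4)))*((3 - 1*1)*3 - 4) = ((-2*(-2)*4)/(-17 + 3*(5 + 4)))*((3 - 1*1)*3 - 4) = ((4*4)/(-17 + 3*9))*((3 - 1)*3 - 4) = (16/(-17 + 27))*(2*3 - 4) = (16/10)*(6 - 4) = ((1/10)*16)*2 = (8/5)*2 = 16/5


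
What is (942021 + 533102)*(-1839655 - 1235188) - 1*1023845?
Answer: -4535772654534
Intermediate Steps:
(942021 + 533102)*(-1839655 - 1235188) - 1*1023845 = 1475123*(-3074843) - 1023845 = -4535771630689 - 1023845 = -4535772654534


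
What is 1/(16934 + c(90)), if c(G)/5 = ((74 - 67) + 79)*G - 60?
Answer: 1/55334 ≈ 1.8072e-5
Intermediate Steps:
c(G) = -300 + 430*G (c(G) = 5*(((74 - 67) + 79)*G - 60) = 5*((7 + 79)*G - 60) = 5*(86*G - 60) = 5*(-60 + 86*G) = -300 + 430*G)
1/(16934 + c(90)) = 1/(16934 + (-300 + 430*90)) = 1/(16934 + (-300 + 38700)) = 1/(16934 + 38400) = 1/55334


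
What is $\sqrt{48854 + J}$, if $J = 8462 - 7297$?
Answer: $\sqrt{50019} \approx 223.65$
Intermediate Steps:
$J = 1165$
$\sqrt{48854 + J} = \sqrt{48854 + 1165} = \sqrt{50019}$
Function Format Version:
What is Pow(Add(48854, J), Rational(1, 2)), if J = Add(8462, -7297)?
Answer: Pow(50019, Rational(1, 2)) ≈ 223.65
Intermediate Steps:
J = 1165
Pow(Add(48854, J), Rational(1, 2)) = Pow(Add(48854, 1165), Rational(1, 2)) = Pow(50019, Rational(1, 2))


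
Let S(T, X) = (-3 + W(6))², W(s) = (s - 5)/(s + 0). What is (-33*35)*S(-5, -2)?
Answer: -111265/12 ≈ -9272.1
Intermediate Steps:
W(s) = (-5 + s)/s
S(T, X) = 289/36 (S(T, X) = (-3 + (-5 + 6)/6)² = (-3 + (⅙)*1)² = (-3 + ⅙)² = (-17/6)² = 289/36)
(-33*35)*S(-5, -2) = -33*35*(289/36) = -1155*289/36 = -111265/12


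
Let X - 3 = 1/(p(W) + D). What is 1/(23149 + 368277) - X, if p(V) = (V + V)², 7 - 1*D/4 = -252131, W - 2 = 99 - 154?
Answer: -85536713193/28512252692 ≈ -3.0000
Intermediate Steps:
W = -53 (W = 2 + (99 - 154) = 2 - 55 = -53)
D = 1008552 (D = 28 - 4*(-252131) = 28 + 1008524 = 1008552)
p(V) = 4*V² (p(V) = (2*V)² = 4*V²)
X = 3059365/1019788 (X = 3 + 1/(4*(-53)² + 1008552) = 3 + 1/(4*2809 + 1008552) = 3 + 1/(11236 + 1008552) = 3 + 1/1019788 = 3059365/1019788 ≈ 3.0000)
1/(23149 + 368277) - X = 1/(23149 + 368277) - 1*3059365/1019788 = 1/391426 - 3059365/1019788 = -85536713193/28512252692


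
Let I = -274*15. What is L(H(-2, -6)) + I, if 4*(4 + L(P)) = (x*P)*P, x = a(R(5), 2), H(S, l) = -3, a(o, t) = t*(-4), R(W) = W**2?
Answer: -4132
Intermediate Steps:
a(o, t) = -4*t
I = -4110
x = -8 (x = -4*2 = -8)
L(P) = -4 - 2*P**2 (L(P) = -4 + ((-8*P)*P)/4 = -4 + (-8*P**2)/4 = -4 - 2*P**2)
L(H(-2, -6)) + I = (-4 - 2*(-3)**2) - 4110 = (-4 - 2*9) - 4110 = (-4 - 18) - 4110 = -22 - 4110 = -4132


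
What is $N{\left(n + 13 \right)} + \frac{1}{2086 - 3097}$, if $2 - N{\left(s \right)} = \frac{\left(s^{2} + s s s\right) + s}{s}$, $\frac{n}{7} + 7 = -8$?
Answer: $- \frac{8463082}{1011} \approx -8371.0$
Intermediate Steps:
$n = -105$ ($n = -49 + 7 \left(-8\right) = -49 - 56 = -105$)
$N{\left(s \right)} = 2 - \frac{s + s^{2} + s^{3}}{s}$ ($N{\left(s \right)} = 2 - \frac{\left(s^{2} + s s s\right) + s}{s} = 2 - \frac{\left(s^{2} + s^{2} s\right) + s}{s} = 2 - \frac{\left(s^{2} + s^{3}\right) + s}{s} = 2 - \frac{s + s^{2} + s^{3}}{s}$)
$N{\left(n + 13 \right)} + \frac{1}{2086 - 3097} = \left(1 - \left(-105 + 13\right) - \left(-105 + 13\right)^{2}\right) + \frac{1}{2086 - 3097} = \left(1 - -92 - \left(-92\right)^{2}\right) + \frac{1}{-1011} = \left(1 + 92 - 8464\right) - \frac{1}{1011} = -8371 - \frac{1}{1011} = - \frac{8463082}{1011}$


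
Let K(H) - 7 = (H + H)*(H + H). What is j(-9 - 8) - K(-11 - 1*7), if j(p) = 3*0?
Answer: -1303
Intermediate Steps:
j(p) = 0
K(H) = 7 + 4*H² (K(H) = 7 + (H + H)*(H + H) = 7 + (2*H)*(2*H) = 7 + 4*H²)
j(-9 - 8) - K(-11 - 1*7) = 0 - (7 + 4*(-11 - 1*7)²) = 0 - (7 + 4*(-11 - 7)²) = 0 - (7 + 4*(-18)²) = 0 - (7 + 4*324) = 0 - (7 + 1296) = 0 - 1*1303 = 0 - 1303 = -1303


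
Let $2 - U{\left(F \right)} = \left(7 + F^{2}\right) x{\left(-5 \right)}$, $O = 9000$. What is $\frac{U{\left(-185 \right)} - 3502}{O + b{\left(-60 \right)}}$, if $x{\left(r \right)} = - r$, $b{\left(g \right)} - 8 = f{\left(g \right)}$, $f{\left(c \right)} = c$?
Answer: $- \frac{43665}{2237} \approx -19.519$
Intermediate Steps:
$b{\left(g \right)} = 8 + g$
$U{\left(F \right)} = -33 - 5 F^{2}$ ($U{\left(F \right)} = 2 - \left(7 + F^{2}\right) \left(\left(-1\right) \left(-5\right)\right) = 2 - \left(7 + F^{2}\right) 5 = 2 - \left(35 + 5 F^{2}\right) = -33 - 5 F^{2}$)
$\frac{U{\left(-185 \right)} - 3502}{O + b{\left(-60 \right)}} = \frac{\left(-33 - 5 \left(-185\right)^{2}\right) - 3502}{9000 + \left(8 - 60\right)} = \frac{\left(-33 - 171125\right) - 3502}{9000 - 52} = \frac{\left(-33 - 171125\right) - 3502}{8948} = \left(-171158 - 3502\right) \frac{1}{8948} = \left(-174660\right) \frac{1}{8948} = - \frac{43665}{2237}$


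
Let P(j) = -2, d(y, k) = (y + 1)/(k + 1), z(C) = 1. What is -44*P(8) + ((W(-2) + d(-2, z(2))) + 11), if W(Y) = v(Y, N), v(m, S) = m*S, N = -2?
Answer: 205/2 ≈ 102.50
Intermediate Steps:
d(y, k) = (1 + y)/(1 + k)
v(m, S) = S*m
W(Y) = -2*Y
-44*P(8) + ((W(-2) + d(-2, z(2))) + 11) = -44*(-2) + ((-2*(-2) + (1 - 2)/(1 + 1)) + 11) = 88 + ((4 - 1/2) + 11) = 88 + ((4 + (½)*(-1)) + 11) = 88 + ((4 - ½) + 11) = 88 + (7/2 + 11) = 88 + 29/2 = 205/2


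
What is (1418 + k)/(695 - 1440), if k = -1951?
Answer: 533/745 ≈ 0.71544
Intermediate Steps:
(1418 + k)/(695 - 1440) = (1418 - 1951)/(695 - 1440) = -533/(-745) = -533*(-1/745) = 533/745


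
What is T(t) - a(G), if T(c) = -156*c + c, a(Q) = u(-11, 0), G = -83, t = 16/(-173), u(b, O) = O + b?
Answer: 4383/173 ≈ 25.335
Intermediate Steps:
t = -16/173 (t = 16*(-1/173) = -16/173 ≈ -0.092486)
a(Q) = -11 (a(Q) = 0 - 11 = -11)
T(c) = -155*c
T(t) - a(G) = -155*(-16/173) - 1*(-11) = 2480/173 + 11 = 4383/173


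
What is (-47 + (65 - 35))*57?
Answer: -969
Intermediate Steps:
(-47 + (65 - 35))*57 = (-47 + 30)*57 = -17*57 = -969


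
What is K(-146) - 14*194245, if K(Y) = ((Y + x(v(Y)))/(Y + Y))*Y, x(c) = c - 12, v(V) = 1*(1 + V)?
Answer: -5439163/2 ≈ -2.7196e+6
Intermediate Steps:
v(V) = 1 + V
x(c) = -12 + c
K(Y) = -11/2 + Y (K(Y) = ((Y + (-12 + (1 + Y)))/(Y + Y))*Y = ((Y + (-11 + Y))/((2*Y)))*Y = ((-11 + 2*Y)*(1/(2*Y)))*Y = ((-11 + 2*Y)/(2*Y))*Y = -11/2 + Y)
K(-146) - 14*194245 = (-11/2 - 146) - 14*194245 = -303/2 - 1*2719430 = -303/2 - 2719430 = -5439163/2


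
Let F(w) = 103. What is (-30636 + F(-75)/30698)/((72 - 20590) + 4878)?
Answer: 188092765/96023344 ≈ 1.9588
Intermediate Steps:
(-30636 + F(-75)/30698)/((72 - 20590) + 4878) = (-30636 + 103/30698)/((72 - 20590) + 4878) = (-30636 + 103*(1/30698))/(-20518 + 4878) = (-30636 + 103/30698)/(-15640) = -940463825/30698*(-1/15640) = 188092765/96023344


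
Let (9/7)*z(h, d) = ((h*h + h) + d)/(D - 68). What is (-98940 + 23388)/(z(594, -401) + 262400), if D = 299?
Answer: -22438944/78285829 ≈ -0.28663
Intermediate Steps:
z(h, d) = d/297 + h/297 + h²/297 (z(h, d) = 7*(((h*h + h) + d)/(299 - 68))/9 = 7*(((h² + h) + d)/231)/9 = 7*(((h + h²) + d)*(1/231))/9 = 7*((d + h + h²)*(1/231))/9 = 7*(d/231 + h/231 + h²/231)/9 = d/297 + h/297 + h²/297)
(-98940 + 23388)/(z(594, -401) + 262400) = (-98940 + 23388)/(((1/297)*(-401) + (1/297)*594 + (1/297)*594²) + 262400) = -75552/((-401/297 + 2 + (1/297)*352836) + 262400) = -75552/((-401/297 + 2 + 1188) + 262400) = -75552/(353029/297 + 262400) = -75552/78285829/297 = -75552*297/78285829 = -22438944/78285829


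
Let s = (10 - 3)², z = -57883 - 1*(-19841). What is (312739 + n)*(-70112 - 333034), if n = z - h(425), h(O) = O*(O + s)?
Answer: -29529235062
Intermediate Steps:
z = -38042 (z = -57883 + 19841 = -38042)
s = 49 (s = 7² = 49)
h(O) = O*(49 + O) (h(O) = O*(O + 49) = O*(49 + O))
n = -239492 (n = -38042 - 425*(49 + 425) = -38042 - 425*474 = -38042 - 1*201450 = -38042 - 201450 = -239492)
(312739 + n)*(-70112 - 333034) = (312739 - 239492)*(-70112 - 333034) = 73247*(-403146) = -29529235062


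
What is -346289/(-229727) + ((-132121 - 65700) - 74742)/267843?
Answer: 30136004326/61530768861 ≈ 0.48977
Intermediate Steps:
-346289/(-229727) + ((-132121 - 65700) - 74742)/267843 = -346289*(-1/229727) + (-197821 - 74742)*(1/267843) = 346289/229727 - 272563*1/267843 = 346289/229727 - 272563/267843 = 30136004326/61530768861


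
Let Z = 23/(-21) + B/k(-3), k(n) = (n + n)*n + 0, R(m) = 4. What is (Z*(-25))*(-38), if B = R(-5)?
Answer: -52250/63 ≈ -829.37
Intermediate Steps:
k(n) = 2*n² (k(n) = (2*n)*n + 0 = 2*n² + 0 = 2*n²)
B = 4
Z = -55/63 (Z = 23/(-21) + 4/((2*(-3)²)) = 23*(-1/21) + 4/((2*9)) = -23/21 + 4/18 = -23/21 + 4*(1/18) = -23/21 + 2/9 = -55/63 ≈ -0.87302)
(Z*(-25))*(-38) = -55/63*(-25)*(-38) = (1375/63)*(-38) = -52250/63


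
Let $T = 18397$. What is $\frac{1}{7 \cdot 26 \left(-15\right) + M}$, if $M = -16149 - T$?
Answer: $- \frac{1}{37276} \approx -2.6827 \cdot 10^{-5}$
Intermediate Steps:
$M = -34546$ ($M = -16149 - 18397 = -34546$)
$\frac{1}{7 \cdot 26 \left(-15\right) + M} = \frac{1}{7 \cdot 26 \left(-15\right) - 34546} = \frac{1}{182 \left(-15\right) - 34546} = \frac{1}{-2730 - 34546} = \frac{1}{-37276} = - \frac{1}{37276}$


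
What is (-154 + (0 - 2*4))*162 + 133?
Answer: -26111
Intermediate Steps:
(-154 + (0 - 2*4))*162 + 133 = (-154 + (0 - 8))*162 + 133 = (-154 - 8)*162 + 133 = -162*162 + 133 = -26244 + 133 = -26111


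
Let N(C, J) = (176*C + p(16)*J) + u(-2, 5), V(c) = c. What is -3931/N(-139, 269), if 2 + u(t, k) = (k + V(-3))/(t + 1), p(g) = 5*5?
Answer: 3931/17743 ≈ 0.22155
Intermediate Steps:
p(g) = 25
u(t, k) = -2 + (-3 + k)/(1 + t) (u(t, k) = -2 + (k - 3)/(t + 1) = -2 + (-3 + k)/(1 + t))
N(C, J) = -4 + 25*J + 176*C (N(C, J) = (176*C + 25*J) + (-5 + 5 - 2*(-2))/(1 - 2) = (25*J + 176*C) + (-5 + 5 + 4)/(-1) = (25*J + 176*C) - 1*4 = (25*J + 176*C) - 4 = -4 + 25*J + 176*C)
-3931/N(-139, 269) = -3931/(-4 + 25*269 + 176*(-139)) = -3931/(-4 + 6725 - 24464) = -3931/(-17743) = -3931*(-1/17743) = 3931/17743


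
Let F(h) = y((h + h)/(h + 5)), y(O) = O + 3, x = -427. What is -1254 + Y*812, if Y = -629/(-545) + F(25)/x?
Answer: -32485886/99735 ≈ -325.72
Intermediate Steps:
y(O) = 3 + O
F(h) = 3 + 2*h/(5 + h) (F(h) = 3 + (h + h)/(h + 5) = 3 + (2*h)/(5 + h) = 3 + 2*h/(5 + h))
Y = 114017/99735 (Y = -629/(-545) + (5*(3 + 25)/(5 + 25))/(-427) = -629*(-1/545) + (5*28/30)*(-1/427) = 629/545 + (5*(1/30)*28)*(-1/427) = 629/545 + (14/3)*(-1/427) = 629/545 - 2/183 = 114017/99735 ≈ 1.1432)
-1254 + Y*812 = -1254 + (114017/99735)*812 = -1254 + 92581804/99735 = -32485886/99735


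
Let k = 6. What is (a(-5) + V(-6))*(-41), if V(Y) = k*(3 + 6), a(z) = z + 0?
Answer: -2009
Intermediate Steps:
a(z) = z
V(Y) = 54 (V(Y) = 6*(3 + 6) = 6*9 = 54)
(a(-5) + V(-6))*(-41) = (-5 + 54)*(-41) = 49*(-41) = -2009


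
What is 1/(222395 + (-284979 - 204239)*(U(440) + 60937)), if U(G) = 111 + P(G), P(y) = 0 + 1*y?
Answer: -1/30080813989 ≈ -3.3244e-11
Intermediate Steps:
P(y) = y (P(y) = 0 + y = y)
U(G) = 111 + G
1/(222395 + (-284979 - 204239)*(U(440) + 60937)) = 1/(222395 + (-284979 - 204239)*((111 + 440) + 60937)) = 1/(222395 - 489218*(551 + 60937)) = 1/(222395 - 489218*61488) = 1/(222395 - 30081036384) = 1/(-30080813989) = -1/30080813989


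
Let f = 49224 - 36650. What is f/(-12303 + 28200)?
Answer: 12574/15897 ≈ 0.79097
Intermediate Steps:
f = 12574
f/(-12303 + 28200) = 12574/(-12303 + 28200) = 12574/15897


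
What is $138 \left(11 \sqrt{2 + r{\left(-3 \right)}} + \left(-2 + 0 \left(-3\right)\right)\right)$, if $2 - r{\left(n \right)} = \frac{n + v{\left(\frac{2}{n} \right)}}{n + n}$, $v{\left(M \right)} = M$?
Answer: $-276 + 253 \sqrt{122} \approx 2518.5$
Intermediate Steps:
$r{\left(n \right)} = 2 - \frac{n + \frac{2}{n}}{2 n}$ ($r{\left(n \right)} = 2 - \frac{n + \frac{2}{n}}{n + n} = 2 - \frac{n + \frac{2}{n}}{2 n}$)
$138 \left(11 \sqrt{2 + r{\left(-3 \right)}} + \left(-2 + 0 \left(-3\right)\right)\right) = 138 \left(11 \sqrt{2 + \left(\frac{3}{2} - \frac{1}{9}\right)} + \left(-2 + 0 \left(-3\right)\right)\right) = 138 \left(11 \sqrt{2 + \left(\frac{3}{2} - \frac{1}{9}\right)} + \left(-2 + 0\right)\right) = 138 \left(11 \sqrt{2 + \left(\frac{3}{2} - \frac{1}{9}\right)} - 2\right) = 138 \left(11 \sqrt{2 + \frac{25}{18}} - 2\right) = 138 \left(11 \sqrt{\frac{61}{18}} - 2\right) = 138 \left(11 \frac{\sqrt{122}}{6} - 2\right) = 138 \left(\frac{11 \sqrt{122}}{6} - 2\right) = 138 \left(-2 + \frac{11 \sqrt{122}}{6}\right) = -276 + 253 \sqrt{122}$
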